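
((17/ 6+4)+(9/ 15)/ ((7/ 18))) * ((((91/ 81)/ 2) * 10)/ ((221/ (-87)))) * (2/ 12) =-51011/ 16524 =-3.09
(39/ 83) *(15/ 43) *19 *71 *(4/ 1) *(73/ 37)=230436180/ 132053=1745.03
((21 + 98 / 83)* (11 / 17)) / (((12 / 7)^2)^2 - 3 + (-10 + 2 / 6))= -145867953 / 40961330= -3.56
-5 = -5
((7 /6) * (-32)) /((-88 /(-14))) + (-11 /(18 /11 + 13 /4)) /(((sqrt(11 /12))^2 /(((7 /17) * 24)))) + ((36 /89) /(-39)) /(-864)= -101175777811 /3349237320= -30.21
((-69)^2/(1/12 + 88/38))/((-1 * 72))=-30153/1094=-27.56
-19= -19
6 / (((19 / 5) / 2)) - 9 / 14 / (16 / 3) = 12927 / 4256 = 3.04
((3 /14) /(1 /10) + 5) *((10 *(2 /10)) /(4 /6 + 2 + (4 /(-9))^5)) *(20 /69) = 984150 /629671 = 1.56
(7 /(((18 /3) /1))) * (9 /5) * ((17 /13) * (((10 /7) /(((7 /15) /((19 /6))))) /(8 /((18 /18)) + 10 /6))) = 14535 /5278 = 2.75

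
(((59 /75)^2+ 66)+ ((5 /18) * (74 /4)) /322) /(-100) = -53641017 /80500000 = -0.67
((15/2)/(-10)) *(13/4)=-39/16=-2.44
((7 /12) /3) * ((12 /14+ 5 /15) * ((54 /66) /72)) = 25 /9504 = 0.00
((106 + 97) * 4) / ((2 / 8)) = 3248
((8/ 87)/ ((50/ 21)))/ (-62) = -0.00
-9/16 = -0.56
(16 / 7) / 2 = 8 / 7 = 1.14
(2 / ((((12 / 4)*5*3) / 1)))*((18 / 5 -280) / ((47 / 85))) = -46988 / 2115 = -22.22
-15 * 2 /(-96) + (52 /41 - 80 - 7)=-56035 /656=-85.42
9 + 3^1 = 12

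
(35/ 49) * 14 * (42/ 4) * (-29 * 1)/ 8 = -3045/ 8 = -380.62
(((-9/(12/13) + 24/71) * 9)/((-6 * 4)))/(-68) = -8019/154496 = -0.05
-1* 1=-1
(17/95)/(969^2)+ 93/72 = 54220403/41977080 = 1.29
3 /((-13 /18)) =-54 /13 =-4.15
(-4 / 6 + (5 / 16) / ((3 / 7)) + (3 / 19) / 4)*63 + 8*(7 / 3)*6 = 36001 / 304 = 118.42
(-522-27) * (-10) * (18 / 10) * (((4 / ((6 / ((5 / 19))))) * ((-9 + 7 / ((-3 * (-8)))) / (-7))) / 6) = 10065 / 28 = 359.46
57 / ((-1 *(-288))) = 19 / 96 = 0.20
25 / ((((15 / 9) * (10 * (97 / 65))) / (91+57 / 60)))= 71721 / 776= 92.42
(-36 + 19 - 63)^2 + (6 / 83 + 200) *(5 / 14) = 3759915 / 581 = 6471.45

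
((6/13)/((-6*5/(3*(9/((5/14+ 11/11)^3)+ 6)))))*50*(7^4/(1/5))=-23715877500/89167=-265971.46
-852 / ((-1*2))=426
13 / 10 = 1.30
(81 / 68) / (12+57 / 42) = 567 / 6358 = 0.09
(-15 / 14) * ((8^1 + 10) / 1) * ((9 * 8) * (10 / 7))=-97200 / 49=-1983.67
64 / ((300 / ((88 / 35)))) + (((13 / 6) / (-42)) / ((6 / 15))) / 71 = 2391107 / 4473000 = 0.53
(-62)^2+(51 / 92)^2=32538217 / 8464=3844.31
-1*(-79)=79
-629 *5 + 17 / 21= -66028 / 21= -3144.19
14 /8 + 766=3071 /4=767.75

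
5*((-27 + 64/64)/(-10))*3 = 39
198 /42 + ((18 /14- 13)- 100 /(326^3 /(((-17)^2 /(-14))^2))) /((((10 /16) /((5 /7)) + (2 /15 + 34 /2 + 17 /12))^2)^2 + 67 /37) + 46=145137562258899500330515 /2861872068176128956151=50.71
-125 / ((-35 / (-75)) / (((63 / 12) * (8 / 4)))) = -5625 / 2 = -2812.50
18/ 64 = 9/ 32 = 0.28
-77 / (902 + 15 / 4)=-308 / 3623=-0.09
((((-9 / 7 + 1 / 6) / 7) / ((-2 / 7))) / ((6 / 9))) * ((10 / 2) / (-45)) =-47 / 504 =-0.09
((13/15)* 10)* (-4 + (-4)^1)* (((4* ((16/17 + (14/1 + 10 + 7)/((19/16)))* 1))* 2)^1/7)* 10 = -21431.08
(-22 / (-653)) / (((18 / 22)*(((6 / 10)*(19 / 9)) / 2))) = 2420 / 37221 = 0.07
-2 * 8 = -16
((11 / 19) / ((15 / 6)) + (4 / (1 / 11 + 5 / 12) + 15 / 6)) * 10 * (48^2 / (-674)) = -155627136 / 429001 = -362.77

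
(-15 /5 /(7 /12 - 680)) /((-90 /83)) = -166 /40765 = -0.00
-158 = -158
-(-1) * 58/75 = 58/75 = 0.77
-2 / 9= -0.22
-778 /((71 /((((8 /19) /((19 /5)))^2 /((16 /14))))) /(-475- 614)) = 1186138800 /9252791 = 128.19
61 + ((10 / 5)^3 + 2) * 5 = 111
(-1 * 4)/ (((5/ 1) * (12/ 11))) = -11/ 15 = -0.73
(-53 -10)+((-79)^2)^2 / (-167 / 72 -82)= -2804788305 / 6071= -461997.74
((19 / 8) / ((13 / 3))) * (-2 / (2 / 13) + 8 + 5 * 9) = 285 / 13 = 21.92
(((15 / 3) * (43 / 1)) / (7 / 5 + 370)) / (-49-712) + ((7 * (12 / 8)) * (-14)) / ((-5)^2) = -207763894 / 35329425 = -5.88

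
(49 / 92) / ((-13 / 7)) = -343 / 1196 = -0.29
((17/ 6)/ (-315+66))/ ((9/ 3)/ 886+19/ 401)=-177643/ 792567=-0.22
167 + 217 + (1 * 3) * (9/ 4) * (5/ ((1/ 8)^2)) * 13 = 28464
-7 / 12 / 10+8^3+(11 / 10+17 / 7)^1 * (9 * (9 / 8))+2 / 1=923443 / 1680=549.67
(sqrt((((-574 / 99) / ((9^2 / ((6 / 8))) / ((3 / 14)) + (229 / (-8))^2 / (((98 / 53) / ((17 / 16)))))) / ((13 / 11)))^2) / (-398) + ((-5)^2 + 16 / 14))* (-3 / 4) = -416818934437793 / 21258535171692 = -19.61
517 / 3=172.33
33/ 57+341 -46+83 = 7193/ 19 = 378.58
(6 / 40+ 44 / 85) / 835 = 227 / 283900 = 0.00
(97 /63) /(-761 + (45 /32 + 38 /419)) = -1300576 /641555271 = -0.00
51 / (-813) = -17 / 271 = -0.06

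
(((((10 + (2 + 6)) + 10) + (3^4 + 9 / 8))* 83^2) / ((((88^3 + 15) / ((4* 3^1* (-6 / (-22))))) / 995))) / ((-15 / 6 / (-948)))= 10304715746412 / 7496357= 1374629.80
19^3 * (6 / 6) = 6859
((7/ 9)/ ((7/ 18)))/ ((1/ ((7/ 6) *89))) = 623/ 3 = 207.67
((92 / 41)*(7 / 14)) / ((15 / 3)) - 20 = -4054 / 205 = -19.78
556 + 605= 1161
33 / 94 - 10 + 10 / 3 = -1781 / 282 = -6.32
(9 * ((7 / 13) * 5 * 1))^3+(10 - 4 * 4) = 31242693 / 2197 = 14220.62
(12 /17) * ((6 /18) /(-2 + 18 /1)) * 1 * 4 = 1 /17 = 0.06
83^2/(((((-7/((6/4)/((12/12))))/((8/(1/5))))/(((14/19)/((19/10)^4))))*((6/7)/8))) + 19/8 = -617207354119/19808792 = -31158.25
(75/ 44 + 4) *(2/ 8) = 251/ 176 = 1.43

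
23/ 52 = 0.44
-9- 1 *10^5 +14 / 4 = -200011 / 2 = -100005.50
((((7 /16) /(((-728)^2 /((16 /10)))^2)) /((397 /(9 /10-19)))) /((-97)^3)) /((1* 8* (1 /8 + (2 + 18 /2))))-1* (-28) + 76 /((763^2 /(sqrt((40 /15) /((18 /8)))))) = 28.00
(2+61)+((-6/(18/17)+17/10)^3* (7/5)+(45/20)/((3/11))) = -2177363/135000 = -16.13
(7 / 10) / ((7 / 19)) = 19 / 10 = 1.90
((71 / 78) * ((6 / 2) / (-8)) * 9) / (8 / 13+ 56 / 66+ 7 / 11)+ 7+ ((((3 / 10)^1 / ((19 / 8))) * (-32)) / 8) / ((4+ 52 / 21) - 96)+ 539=175254160341 / 321837200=544.54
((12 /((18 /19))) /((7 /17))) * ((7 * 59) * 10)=381140 /3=127046.67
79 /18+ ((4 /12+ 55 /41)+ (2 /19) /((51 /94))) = 1491673 /238374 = 6.26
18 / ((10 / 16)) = 144 / 5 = 28.80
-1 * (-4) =4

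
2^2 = 4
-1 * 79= -79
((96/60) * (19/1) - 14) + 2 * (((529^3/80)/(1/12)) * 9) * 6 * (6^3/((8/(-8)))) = -2590035913862/5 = -518007182772.40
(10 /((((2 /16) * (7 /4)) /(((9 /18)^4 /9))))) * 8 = 160 /63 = 2.54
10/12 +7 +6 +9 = 137/6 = 22.83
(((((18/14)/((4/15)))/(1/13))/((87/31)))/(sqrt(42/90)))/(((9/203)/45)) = 90675 * sqrt(105)/28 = 33183.65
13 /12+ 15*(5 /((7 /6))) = 65.37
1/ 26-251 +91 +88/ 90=-186011/ 1170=-158.98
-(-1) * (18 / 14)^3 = 729 / 343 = 2.13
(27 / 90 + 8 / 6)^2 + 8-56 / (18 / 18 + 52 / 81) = -400781 / 17100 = -23.44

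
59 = 59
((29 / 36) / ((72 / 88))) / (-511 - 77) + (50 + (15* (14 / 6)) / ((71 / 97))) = 1323083191 / 13526352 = 97.82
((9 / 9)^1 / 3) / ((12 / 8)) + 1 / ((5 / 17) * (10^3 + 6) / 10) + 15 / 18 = 9863 / 9054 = 1.09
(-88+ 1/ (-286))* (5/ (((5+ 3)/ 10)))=-629225/ 1144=-550.02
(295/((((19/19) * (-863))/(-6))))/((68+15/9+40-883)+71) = -0.00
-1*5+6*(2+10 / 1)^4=124411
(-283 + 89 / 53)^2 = 222308100 / 2809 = 79141.37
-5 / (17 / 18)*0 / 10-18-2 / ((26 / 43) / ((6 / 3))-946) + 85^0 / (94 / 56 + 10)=-26465272 / 1477495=-17.91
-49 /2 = -24.50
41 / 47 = 0.87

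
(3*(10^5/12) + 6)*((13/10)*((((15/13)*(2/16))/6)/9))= 12503/144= 86.83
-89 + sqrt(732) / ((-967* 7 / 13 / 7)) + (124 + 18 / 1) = 53 - 26* sqrt(183) / 967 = 52.64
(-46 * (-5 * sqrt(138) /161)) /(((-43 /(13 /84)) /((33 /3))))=-715 * sqrt(138) /12642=-0.66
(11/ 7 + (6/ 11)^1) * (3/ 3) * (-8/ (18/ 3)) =-652/ 231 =-2.82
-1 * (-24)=24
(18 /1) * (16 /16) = 18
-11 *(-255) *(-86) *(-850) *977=200329453500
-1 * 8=-8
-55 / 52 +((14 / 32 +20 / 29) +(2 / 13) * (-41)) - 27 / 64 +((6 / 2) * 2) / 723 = -6.65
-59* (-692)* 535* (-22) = -480545560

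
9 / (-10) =-9 / 10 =-0.90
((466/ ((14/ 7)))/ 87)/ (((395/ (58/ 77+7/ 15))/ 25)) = 328297/ 1587663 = 0.21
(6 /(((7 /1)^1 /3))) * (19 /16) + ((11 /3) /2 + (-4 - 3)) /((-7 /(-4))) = 17 /168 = 0.10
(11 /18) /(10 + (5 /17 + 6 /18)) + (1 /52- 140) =-1478849 /10569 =-139.92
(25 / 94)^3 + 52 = 43205993 / 830584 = 52.02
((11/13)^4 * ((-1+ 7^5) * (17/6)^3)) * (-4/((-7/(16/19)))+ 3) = 93284954622079/136750068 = 682156.55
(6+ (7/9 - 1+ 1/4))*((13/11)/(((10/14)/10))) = 19747/198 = 99.73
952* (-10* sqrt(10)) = -9520* sqrt(10) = -30104.88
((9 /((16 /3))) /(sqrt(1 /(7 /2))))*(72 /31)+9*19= 243*sqrt(14) /124+171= 178.33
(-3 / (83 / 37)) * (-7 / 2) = 777 / 166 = 4.68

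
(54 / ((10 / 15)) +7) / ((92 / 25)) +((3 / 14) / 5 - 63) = -62861 / 1610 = -39.04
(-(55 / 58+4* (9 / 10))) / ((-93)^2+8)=-0.00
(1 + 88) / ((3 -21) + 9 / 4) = -356 / 63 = -5.65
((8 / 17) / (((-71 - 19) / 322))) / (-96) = 161 / 9180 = 0.02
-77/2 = -38.50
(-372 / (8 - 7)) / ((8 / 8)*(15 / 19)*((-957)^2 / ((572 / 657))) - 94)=-367536 / 820424573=-0.00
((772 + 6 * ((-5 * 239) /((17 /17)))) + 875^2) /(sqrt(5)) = 339536.64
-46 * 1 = -46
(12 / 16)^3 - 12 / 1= -741 / 64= -11.58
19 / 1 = 19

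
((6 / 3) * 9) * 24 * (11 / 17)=4752 / 17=279.53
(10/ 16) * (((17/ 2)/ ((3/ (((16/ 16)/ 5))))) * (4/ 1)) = 17/ 12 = 1.42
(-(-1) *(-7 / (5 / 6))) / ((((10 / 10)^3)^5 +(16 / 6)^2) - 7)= -189 / 25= -7.56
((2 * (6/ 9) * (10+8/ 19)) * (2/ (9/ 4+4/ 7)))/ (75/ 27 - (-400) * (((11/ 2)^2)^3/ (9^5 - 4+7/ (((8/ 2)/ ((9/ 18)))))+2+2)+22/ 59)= 3708224549568/ 674171474829241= 0.01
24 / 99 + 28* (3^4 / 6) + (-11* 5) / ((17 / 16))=183154 / 561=326.48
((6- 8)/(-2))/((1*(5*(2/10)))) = 1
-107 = -107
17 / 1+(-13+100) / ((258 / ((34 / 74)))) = 54587 / 3182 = 17.15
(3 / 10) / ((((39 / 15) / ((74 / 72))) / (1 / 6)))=37 / 1872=0.02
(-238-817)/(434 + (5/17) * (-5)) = -17935/7353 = -2.44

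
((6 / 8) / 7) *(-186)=-19.93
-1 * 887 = -887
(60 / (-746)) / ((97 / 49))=-1470 / 36181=-0.04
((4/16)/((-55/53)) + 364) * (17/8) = 1360459/1760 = 772.99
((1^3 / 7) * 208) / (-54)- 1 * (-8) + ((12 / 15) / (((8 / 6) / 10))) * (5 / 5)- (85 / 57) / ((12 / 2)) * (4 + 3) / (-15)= 97429 / 7182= 13.57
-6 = -6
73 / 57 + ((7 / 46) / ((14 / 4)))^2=38674 / 30153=1.28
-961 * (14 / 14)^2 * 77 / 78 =-73997 / 78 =-948.68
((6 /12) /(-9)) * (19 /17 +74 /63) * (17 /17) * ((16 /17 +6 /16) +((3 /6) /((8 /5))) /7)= -6360905 /36705312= -0.17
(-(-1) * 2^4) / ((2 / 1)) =8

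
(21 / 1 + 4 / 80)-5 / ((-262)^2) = 1806189 / 85805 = 21.05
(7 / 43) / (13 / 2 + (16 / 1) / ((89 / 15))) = 1246 / 70391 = 0.02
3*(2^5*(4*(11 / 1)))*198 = 836352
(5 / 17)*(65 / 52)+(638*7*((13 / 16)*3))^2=128930475073 / 1088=118502274.88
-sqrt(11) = -3.32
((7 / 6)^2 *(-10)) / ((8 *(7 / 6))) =-35 / 24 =-1.46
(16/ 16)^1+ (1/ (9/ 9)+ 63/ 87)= 79/ 29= 2.72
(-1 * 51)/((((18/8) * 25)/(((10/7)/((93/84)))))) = -544/465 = -1.17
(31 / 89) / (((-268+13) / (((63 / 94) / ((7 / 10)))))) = -93 / 71111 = -0.00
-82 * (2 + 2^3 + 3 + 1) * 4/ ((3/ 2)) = -9184/ 3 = -3061.33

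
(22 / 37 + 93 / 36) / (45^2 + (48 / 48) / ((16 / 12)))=1411 / 899433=0.00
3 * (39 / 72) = 13 / 8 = 1.62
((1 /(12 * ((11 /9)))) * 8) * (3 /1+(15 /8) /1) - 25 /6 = -199 /132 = -1.51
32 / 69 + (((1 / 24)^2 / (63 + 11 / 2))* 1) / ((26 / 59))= 10943821 / 23594688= 0.46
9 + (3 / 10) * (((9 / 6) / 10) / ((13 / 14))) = 11763 / 1300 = 9.05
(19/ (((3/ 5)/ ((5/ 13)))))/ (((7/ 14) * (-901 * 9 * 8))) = -475/ 1265004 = -0.00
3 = 3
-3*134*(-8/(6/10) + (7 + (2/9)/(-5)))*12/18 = 76916/45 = 1709.24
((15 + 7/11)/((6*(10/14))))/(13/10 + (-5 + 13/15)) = -1.29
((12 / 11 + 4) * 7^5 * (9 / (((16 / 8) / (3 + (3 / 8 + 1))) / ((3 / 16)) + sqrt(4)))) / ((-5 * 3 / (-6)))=177885288 / 2563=69405.11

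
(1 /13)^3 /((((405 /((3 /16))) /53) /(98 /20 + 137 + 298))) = 233147 /47455200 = 0.00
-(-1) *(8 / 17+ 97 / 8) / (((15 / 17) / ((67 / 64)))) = 38257 / 2560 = 14.94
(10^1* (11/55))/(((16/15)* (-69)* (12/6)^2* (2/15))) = -75/1472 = -0.05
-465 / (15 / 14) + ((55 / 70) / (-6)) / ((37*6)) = -8093243 / 18648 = -434.00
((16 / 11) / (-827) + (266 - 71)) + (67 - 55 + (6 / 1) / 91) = 171413315 / 827827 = 207.06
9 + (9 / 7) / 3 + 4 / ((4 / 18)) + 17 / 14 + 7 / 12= 2455 / 84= 29.23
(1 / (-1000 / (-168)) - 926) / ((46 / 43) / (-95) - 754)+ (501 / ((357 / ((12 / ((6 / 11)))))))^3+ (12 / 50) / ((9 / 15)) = 3819015136884247127 / 129762972540600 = 29430.70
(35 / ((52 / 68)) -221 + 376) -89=1453 / 13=111.77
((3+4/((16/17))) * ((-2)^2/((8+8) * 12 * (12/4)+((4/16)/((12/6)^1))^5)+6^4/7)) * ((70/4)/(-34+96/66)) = -2438565566635/3378512051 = -721.79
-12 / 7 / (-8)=3 / 14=0.21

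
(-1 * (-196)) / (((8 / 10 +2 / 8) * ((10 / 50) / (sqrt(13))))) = 2800 * sqrt(13) / 3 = 3365.18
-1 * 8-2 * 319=-646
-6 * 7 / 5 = -42 / 5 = -8.40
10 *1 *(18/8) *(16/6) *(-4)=-240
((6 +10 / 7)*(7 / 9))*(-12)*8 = -1664 / 3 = -554.67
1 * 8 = 8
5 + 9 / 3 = 8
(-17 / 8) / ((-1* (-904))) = -17 / 7232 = -0.00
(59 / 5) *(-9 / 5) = -531 / 25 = -21.24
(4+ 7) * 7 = 77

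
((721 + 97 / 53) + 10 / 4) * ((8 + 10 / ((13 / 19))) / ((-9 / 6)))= -7534730 / 689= -10935.75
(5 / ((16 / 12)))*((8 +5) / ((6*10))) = 13 / 16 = 0.81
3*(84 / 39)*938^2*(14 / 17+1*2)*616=2185279100928 / 221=9888140728.18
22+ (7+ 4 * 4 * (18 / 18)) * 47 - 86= 1017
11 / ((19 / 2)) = 22 / 19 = 1.16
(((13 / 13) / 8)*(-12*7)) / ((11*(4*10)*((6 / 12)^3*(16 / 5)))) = -0.06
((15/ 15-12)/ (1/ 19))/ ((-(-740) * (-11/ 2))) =19/ 370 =0.05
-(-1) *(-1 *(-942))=942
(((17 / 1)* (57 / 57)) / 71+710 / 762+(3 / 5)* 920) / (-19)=-14963834 / 513969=-29.11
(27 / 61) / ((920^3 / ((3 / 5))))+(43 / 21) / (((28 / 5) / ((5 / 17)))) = 63828082202419 / 593512100160000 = 0.11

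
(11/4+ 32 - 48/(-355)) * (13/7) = 64.79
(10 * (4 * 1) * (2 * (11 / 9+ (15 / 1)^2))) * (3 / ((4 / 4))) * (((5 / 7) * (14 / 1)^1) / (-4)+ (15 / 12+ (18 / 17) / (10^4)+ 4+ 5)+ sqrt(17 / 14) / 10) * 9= 24432 * sqrt(238) / 7+ 8047399944 / 2125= 3840857.24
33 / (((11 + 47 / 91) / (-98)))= -147147 / 524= -280.81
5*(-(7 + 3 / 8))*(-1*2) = 73.75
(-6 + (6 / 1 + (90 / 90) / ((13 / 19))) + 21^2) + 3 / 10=57559 / 130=442.76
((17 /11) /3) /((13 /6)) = 34 /143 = 0.24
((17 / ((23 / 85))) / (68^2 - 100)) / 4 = 1445 / 416208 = 0.00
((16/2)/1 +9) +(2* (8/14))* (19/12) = 18.81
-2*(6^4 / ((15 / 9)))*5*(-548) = 4261248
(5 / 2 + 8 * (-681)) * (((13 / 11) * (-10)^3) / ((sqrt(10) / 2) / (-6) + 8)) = 424749000 * sqrt(10) / 50633 + 40775904000 / 50633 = 831850.34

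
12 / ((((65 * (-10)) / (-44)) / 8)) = 2112 / 325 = 6.50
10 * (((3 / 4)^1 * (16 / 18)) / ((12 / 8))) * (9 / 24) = 5 / 3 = 1.67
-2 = -2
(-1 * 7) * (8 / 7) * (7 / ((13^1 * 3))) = -56 / 39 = -1.44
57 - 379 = -322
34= 34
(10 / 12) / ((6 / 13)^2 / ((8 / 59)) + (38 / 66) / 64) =297440 / 563947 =0.53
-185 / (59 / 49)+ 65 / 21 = -186530 / 1239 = -150.55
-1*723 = -723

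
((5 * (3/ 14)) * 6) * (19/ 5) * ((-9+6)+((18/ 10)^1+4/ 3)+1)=969/ 35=27.69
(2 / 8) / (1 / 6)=3 / 2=1.50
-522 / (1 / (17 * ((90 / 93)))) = -266220 / 31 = -8587.74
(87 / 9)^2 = 841 / 9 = 93.44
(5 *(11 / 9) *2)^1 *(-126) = -1540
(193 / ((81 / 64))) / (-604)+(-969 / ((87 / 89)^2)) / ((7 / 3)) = -31310984629 / 72003897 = -434.85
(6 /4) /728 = 0.00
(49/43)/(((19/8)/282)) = 110544/817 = 135.30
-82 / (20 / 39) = -1599 / 10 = -159.90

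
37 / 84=0.44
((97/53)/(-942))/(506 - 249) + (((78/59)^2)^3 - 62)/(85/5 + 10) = -10222024619152484365/4870959011082589158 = -2.10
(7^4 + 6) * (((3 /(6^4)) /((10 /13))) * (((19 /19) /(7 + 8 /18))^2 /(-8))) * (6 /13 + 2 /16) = -0.01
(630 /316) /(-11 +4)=-0.28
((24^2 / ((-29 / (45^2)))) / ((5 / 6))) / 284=-349920 / 2059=-169.95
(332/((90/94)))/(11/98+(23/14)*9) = 382298/16425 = 23.28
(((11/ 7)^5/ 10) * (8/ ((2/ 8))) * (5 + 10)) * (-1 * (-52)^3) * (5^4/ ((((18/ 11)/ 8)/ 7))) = 9963825963520000/ 7203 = 1383288347010.97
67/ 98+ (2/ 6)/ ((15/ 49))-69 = -296473/ 4410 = -67.23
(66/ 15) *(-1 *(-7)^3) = 7546/ 5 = 1509.20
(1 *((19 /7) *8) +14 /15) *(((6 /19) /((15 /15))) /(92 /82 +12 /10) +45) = 16178723 /15827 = 1022.22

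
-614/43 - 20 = -1474/43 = -34.28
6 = 6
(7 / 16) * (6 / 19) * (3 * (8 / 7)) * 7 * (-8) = -504 / 19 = -26.53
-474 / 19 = -24.95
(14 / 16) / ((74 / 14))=49 / 296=0.17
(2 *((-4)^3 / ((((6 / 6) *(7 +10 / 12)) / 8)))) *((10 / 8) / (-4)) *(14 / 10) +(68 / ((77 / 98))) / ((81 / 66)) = 162064 / 1269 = 127.71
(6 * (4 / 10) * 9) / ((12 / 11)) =19.80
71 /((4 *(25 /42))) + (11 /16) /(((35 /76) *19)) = 20929 /700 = 29.90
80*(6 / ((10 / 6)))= 288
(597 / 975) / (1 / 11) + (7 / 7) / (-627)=1372178 / 203775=6.73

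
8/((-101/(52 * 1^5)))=-4.12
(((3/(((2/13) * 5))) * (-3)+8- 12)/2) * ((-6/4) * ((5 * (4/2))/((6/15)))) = 2355/8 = 294.38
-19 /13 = -1.46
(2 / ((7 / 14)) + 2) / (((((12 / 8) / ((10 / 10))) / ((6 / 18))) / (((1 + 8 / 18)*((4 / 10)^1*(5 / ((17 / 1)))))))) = 104 / 459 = 0.23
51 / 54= 17 / 18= 0.94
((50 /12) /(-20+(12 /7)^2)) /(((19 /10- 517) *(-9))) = -6125 /116268372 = -0.00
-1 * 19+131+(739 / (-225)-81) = 6236 / 225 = 27.72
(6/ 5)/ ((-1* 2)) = -3/ 5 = -0.60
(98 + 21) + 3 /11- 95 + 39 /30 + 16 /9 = 27077 /990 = 27.35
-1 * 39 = -39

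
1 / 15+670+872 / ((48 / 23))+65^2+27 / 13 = 690947 / 130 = 5314.98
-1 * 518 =-518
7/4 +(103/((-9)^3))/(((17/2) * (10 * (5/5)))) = 433343/247860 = 1.75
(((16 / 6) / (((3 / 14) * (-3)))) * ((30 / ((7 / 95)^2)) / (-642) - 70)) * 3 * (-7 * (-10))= 65941600 / 963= 68475.18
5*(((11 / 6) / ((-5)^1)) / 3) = -0.61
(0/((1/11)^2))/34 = 0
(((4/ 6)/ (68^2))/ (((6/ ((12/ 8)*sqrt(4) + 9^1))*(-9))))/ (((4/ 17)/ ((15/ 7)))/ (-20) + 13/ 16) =-0.00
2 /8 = 1 /4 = 0.25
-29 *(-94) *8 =21808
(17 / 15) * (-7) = -7.93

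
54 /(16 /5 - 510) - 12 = -15339 /1267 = -12.11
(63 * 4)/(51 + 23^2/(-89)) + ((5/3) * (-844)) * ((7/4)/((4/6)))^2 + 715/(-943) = -293075276143/30251440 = -9687.98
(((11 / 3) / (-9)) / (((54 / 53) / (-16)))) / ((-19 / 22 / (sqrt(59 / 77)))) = -9328 *sqrt(4543) / 96957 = -6.48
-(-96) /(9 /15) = 160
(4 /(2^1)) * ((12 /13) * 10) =240 /13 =18.46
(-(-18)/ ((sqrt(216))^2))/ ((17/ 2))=1/ 102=0.01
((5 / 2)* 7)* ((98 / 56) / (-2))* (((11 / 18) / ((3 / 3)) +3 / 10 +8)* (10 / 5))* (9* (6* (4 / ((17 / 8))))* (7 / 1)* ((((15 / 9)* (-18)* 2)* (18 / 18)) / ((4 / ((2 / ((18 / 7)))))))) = 38512040 / 17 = 2265414.12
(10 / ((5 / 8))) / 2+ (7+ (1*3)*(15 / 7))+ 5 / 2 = 335 / 14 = 23.93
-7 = -7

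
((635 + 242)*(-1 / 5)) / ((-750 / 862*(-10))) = -377987 / 18750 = -20.16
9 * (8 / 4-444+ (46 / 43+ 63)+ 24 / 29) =-4232223 / 1247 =-3393.92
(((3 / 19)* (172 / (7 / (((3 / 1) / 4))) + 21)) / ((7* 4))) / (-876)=-69 / 271852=-0.00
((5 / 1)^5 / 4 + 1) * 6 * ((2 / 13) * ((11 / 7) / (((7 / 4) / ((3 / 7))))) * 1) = 177012 / 637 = 277.88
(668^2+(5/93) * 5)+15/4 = 165996823/372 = 446228.02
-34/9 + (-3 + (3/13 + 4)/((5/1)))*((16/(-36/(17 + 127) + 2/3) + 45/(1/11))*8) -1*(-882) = -4862912/585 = -8312.67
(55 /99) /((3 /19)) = 95 /27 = 3.52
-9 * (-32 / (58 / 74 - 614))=-1184 / 2521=-0.47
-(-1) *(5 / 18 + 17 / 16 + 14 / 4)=697 / 144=4.84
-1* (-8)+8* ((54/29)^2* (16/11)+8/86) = 19528040/397793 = 49.09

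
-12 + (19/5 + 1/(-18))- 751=-68333/90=-759.26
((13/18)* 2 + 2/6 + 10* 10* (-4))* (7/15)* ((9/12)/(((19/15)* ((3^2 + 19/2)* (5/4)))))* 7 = -351232/10545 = -33.31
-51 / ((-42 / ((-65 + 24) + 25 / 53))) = -18258 / 371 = -49.21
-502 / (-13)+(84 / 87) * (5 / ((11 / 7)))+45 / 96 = 5594301 / 132704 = 42.16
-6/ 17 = -0.35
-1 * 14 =-14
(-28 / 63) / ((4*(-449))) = 0.00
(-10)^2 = 100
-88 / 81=-1.09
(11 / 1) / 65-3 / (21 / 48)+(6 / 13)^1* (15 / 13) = -36409 / 5915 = -6.16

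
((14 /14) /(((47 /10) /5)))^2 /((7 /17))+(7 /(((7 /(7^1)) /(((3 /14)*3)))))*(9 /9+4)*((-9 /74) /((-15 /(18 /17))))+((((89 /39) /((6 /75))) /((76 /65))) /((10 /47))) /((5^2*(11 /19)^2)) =939185509415 /56489926416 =16.63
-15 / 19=-0.79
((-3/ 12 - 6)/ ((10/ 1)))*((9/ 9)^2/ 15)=-1/ 24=-0.04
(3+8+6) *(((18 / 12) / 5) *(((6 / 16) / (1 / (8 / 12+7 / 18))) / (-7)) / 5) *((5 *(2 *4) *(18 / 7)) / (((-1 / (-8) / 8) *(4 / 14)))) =-46512 / 35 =-1328.91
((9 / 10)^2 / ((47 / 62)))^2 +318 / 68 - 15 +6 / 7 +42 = 22130668149 / 657177500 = 33.68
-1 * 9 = -9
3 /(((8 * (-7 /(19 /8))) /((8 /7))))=-57 /392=-0.15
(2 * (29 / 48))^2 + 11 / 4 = 2425 / 576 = 4.21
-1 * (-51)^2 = -2601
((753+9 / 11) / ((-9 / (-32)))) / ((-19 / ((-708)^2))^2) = 7407979861671936 / 3971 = 1865519985311.49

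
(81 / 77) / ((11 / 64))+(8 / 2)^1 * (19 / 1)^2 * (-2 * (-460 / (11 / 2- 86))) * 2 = -27950656 / 847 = -32999.59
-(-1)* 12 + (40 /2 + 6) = 38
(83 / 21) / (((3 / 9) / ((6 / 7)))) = 498 / 49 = 10.16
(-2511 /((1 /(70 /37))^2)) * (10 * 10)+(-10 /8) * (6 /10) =-4921564107 /5476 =-898751.66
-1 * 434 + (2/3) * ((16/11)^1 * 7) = -14098/33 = -427.21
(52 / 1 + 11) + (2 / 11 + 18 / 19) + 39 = 21554 / 209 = 103.13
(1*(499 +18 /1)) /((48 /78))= 6721 /8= 840.12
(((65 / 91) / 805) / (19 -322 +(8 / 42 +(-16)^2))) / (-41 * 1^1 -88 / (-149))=149 / 317633841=0.00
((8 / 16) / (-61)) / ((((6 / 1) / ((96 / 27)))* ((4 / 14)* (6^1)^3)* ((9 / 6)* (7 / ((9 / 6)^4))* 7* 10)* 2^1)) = -1 / 3689280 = -0.00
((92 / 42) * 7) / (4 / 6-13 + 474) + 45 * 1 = 62371 / 1385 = 45.03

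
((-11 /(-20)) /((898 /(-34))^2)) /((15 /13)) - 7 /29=-422163617 /1753928700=-0.24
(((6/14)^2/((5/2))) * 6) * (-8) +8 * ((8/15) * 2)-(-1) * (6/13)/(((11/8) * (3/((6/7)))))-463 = -9625459/21021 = -457.90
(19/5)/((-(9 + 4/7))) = -133/335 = -0.40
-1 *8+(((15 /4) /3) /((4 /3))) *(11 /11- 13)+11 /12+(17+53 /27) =17 /27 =0.63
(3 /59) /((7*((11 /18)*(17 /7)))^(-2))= 34969 /6372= 5.49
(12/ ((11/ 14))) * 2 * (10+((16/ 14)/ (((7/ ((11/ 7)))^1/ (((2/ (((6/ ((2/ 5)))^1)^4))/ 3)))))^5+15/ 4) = 7672414379128864075072763443238799281956/ 18267653283640152559697055816650390625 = 420.00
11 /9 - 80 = -709 /9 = -78.78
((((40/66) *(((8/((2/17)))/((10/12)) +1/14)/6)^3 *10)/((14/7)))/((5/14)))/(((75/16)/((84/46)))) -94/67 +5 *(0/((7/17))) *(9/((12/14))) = 50068695319634/6007010625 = 8335.04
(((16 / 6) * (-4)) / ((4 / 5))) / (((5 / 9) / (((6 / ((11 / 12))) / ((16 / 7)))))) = -756 / 11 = -68.73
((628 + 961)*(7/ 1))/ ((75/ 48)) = 177968/ 25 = 7118.72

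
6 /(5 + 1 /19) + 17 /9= 443 /144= 3.08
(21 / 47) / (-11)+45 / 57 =7356 / 9823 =0.75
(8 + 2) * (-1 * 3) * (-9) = 270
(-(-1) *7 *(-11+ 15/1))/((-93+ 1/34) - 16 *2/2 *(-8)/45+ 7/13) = -79560/254557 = -0.31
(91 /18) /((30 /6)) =91 /90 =1.01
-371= -371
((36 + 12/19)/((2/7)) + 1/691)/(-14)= -1683295/183806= -9.16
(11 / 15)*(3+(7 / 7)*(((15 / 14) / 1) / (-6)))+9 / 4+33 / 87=28613 / 6090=4.70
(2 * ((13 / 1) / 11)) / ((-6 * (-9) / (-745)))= -9685 / 297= -32.61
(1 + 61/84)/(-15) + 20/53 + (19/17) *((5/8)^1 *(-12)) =-1843679/227052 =-8.12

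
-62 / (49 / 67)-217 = -14787 / 49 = -301.78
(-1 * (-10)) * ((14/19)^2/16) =0.34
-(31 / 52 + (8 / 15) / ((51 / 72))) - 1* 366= -1623683 / 4420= -367.35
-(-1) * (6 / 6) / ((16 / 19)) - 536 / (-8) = 1091 / 16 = 68.19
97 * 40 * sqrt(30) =3880 * sqrt(30) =21251.64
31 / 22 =1.41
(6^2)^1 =36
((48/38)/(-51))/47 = -8/15181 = -0.00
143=143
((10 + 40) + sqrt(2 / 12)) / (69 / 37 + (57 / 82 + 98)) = 1517*sqrt(6) / 915297 + 151700 / 305099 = 0.50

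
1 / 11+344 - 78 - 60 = 206.09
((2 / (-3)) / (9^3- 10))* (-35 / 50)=7 / 10785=0.00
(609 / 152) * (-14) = -4263 / 76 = -56.09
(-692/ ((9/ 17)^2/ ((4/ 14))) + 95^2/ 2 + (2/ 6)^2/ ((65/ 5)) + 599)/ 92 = 64954483/ 1356264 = 47.89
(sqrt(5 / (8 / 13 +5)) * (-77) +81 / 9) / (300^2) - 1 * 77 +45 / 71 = -54219929 / 710000 - 77 * sqrt(4745) / 6570000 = -76.37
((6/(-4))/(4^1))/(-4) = 3/32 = 0.09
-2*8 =-16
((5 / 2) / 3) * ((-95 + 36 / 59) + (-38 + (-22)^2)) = 34575 / 118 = 293.01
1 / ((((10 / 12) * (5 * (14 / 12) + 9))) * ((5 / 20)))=0.32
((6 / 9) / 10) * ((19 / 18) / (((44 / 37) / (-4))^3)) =-962407 / 359370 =-2.68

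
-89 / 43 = -2.07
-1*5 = -5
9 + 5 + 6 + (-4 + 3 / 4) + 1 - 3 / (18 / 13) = 187 / 12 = 15.58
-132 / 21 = -44 / 7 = -6.29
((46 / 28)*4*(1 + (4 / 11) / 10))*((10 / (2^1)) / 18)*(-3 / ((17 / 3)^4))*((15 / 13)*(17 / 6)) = -176985 / 9835826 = -0.02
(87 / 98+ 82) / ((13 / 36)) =146214 / 637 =229.54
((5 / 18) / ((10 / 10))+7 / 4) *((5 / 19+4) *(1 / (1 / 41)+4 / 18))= 27083 / 76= 356.36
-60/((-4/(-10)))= -150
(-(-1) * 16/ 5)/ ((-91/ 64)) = -1024/ 455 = -2.25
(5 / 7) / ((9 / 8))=40 / 63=0.63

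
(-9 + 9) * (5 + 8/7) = 0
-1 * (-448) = 448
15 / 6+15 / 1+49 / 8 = 189 / 8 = 23.62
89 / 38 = 2.34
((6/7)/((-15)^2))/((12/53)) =53/3150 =0.02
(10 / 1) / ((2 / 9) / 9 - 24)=-405 / 971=-0.42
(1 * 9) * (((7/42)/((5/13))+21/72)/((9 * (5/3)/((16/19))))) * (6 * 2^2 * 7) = 29232/475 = 61.54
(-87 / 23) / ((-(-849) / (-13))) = 377 / 6509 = 0.06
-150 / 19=-7.89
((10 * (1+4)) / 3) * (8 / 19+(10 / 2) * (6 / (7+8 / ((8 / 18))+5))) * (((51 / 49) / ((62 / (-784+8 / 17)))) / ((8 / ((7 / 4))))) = -1123875 / 16492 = -68.15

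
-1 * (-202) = 202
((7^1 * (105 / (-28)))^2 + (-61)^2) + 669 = 81265 / 16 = 5079.06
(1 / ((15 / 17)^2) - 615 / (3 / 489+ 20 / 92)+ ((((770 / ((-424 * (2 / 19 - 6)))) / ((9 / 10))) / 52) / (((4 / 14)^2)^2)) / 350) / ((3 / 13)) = -731676335751571 / 61397913600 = -11916.96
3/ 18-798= -4787/ 6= -797.83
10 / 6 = 5 / 3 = 1.67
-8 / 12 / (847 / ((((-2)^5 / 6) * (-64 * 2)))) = -4096 / 7623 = -0.54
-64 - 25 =-89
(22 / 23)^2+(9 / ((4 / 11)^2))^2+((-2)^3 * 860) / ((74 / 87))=-17313078539 / 5010688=-3455.23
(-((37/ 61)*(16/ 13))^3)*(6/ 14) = -622424064/ 3490740799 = -0.18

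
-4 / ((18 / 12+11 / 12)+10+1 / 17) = -0.32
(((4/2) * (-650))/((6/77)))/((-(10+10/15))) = 25025/16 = 1564.06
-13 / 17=-0.76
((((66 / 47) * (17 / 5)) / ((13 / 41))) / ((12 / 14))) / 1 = 17.57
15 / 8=1.88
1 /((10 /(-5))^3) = -1 /8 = -0.12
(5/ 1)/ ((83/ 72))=360/ 83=4.34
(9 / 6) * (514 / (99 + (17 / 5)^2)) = 19275 / 2764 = 6.97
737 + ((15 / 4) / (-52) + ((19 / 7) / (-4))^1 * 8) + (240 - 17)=1389751 / 1456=954.50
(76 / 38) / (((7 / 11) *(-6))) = -0.52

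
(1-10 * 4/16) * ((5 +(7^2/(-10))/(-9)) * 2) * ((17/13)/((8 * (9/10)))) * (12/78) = -8483/18252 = -0.46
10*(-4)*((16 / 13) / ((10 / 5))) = -320 / 13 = -24.62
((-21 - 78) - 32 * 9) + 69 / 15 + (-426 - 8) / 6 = -6821 / 15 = -454.73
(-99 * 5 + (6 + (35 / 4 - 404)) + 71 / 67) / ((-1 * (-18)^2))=236695 / 86832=2.73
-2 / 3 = -0.67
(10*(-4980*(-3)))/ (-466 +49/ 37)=-1842600/ 5731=-321.51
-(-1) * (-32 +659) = 627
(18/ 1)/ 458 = 9/ 229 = 0.04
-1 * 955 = -955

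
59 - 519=-460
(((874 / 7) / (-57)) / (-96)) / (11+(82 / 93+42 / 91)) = 9269 / 5014128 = 0.00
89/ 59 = 1.51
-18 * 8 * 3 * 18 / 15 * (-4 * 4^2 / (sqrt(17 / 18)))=497664 * sqrt(34) / 85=34139.47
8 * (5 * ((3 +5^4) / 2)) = 12560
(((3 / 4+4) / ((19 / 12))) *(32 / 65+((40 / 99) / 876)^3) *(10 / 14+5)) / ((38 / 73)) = 1304511458082848 / 80461626376131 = 16.21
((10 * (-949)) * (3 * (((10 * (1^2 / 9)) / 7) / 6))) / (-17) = 47450 / 1071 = 44.30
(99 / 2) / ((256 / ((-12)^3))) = -2673 / 8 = -334.12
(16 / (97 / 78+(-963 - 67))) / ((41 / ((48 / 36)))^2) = -6656 / 404665449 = -0.00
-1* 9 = -9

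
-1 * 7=-7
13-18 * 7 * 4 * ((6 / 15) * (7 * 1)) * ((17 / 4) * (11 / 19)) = -3459.29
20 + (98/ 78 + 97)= 4612/ 39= 118.26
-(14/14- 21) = 20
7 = 7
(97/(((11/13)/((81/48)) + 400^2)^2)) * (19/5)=0.00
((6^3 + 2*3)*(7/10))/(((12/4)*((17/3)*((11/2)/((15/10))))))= 2331/935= 2.49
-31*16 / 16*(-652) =20212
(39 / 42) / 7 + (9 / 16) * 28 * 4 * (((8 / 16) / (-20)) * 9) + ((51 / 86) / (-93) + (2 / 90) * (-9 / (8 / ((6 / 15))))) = -183654729 / 13063400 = -14.06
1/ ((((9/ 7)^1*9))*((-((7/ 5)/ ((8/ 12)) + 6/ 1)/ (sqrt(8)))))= -140*sqrt(2)/ 6561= -0.03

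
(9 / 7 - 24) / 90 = -53 / 210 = -0.25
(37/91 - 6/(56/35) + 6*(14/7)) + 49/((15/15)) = 20987/364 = 57.66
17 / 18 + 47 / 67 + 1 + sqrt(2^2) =4.65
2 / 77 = 0.03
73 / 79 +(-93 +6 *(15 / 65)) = -93140 / 1027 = -90.69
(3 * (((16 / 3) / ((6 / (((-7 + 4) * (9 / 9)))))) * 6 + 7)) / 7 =-27 / 7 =-3.86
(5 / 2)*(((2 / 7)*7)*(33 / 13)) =165 / 13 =12.69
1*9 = 9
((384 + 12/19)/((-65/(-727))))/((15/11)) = 3154.77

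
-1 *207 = -207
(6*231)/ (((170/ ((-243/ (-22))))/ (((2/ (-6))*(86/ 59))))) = -219429/ 5015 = -43.75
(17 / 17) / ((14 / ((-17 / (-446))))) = 0.00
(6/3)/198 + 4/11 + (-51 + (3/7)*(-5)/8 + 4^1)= -259981/5544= -46.89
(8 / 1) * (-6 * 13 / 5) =-624 / 5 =-124.80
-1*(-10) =10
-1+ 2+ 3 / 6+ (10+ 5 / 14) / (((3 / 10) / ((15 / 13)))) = 7523 / 182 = 41.34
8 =8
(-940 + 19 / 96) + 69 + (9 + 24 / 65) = -5375341 / 6240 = -861.43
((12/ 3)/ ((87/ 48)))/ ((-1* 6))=-32/ 87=-0.37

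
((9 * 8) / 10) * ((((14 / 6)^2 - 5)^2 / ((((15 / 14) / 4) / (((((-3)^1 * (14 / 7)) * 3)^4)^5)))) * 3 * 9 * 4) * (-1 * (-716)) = 130855239509149990523453703192576 / 25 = 5234209580365999620938148000000.00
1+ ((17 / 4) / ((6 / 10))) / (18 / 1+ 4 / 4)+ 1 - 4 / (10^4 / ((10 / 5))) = 338011 / 142500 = 2.37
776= 776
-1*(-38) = 38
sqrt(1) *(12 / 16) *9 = 27 / 4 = 6.75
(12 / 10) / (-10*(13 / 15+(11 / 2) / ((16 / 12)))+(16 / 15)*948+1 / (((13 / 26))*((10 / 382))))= 72 / 62261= 0.00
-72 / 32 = -9 / 4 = -2.25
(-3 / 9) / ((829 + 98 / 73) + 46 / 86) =-3139 / 7824372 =-0.00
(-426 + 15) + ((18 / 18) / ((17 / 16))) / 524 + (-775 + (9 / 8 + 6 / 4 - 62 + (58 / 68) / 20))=-55467023 / 44540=-1245.33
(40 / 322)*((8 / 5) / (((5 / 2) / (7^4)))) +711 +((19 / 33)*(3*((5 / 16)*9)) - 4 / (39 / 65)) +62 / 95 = 1039155197 / 1153680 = 900.73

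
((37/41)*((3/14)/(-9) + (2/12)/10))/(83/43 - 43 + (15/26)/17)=351611/2238390490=0.00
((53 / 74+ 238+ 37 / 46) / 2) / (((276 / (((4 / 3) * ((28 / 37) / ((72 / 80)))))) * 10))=317072 / 6517809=0.05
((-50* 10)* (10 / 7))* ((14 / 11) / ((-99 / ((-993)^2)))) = 1095610000 / 121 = 9054628.10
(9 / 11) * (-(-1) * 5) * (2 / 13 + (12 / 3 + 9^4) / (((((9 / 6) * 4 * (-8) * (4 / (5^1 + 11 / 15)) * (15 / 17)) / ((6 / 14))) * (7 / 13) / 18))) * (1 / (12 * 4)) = -486596601 / 1793792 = -271.27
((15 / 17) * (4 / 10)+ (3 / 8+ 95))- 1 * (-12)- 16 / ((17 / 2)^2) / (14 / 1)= 1743213 / 16184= 107.71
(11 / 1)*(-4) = -44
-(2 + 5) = -7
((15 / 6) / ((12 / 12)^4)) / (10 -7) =5 / 6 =0.83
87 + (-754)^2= 568603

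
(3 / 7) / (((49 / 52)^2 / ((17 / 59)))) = 137904 / 991613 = 0.14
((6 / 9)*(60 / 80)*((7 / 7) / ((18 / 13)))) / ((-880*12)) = -13 / 380160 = -0.00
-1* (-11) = 11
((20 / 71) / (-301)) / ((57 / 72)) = -480 / 406049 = -0.00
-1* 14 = -14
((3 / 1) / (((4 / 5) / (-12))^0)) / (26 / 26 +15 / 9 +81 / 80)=0.82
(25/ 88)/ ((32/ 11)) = 25/ 256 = 0.10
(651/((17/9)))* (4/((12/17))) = 1953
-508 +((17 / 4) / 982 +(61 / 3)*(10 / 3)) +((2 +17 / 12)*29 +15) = -11529509 / 35352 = -326.13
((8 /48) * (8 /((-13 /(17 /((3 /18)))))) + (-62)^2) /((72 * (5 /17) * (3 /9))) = 70601 /130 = 543.08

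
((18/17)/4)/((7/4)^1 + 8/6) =54/629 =0.09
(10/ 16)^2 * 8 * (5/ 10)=25/ 16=1.56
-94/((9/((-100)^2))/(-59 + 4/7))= 384460000/63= 6102539.68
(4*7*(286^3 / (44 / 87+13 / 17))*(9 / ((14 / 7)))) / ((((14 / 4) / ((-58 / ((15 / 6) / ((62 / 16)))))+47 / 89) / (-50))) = -264248533434085200 / 1114247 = -237154359342.30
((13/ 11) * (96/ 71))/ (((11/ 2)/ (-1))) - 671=-5767057/ 8591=-671.29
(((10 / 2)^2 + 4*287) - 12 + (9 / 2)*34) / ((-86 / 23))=-15111 / 43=-351.42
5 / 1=5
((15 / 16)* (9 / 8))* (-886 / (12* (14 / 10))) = -99675 / 1792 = -55.62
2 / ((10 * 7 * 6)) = 1 / 210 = 0.00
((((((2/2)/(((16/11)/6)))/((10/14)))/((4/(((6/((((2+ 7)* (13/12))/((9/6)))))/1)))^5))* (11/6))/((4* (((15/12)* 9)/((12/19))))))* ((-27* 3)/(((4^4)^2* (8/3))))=-16671501/369862482329600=-0.00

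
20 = 20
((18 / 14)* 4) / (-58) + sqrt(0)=-18 / 203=-0.09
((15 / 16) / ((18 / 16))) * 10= 25 / 3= 8.33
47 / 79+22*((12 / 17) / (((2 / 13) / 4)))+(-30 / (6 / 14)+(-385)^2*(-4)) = -795815655 / 1343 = -592565.64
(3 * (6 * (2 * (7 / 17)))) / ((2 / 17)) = 126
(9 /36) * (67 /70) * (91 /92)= 0.24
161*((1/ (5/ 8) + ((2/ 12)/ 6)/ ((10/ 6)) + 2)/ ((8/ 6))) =34937/ 80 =436.71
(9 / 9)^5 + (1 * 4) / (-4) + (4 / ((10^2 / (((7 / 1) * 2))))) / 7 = 0.08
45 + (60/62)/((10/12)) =1431/31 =46.16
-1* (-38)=38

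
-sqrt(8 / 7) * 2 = -4 * sqrt(14) / 7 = -2.14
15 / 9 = 5 / 3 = 1.67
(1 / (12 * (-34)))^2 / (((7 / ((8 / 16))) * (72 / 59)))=0.00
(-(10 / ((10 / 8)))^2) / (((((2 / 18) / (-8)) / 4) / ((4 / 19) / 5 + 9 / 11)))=16570368 / 1045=15856.81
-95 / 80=-19 / 16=-1.19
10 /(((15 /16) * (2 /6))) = 32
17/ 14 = 1.21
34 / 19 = 1.79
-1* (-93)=93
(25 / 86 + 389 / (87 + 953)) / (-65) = -29727 / 2906800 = -0.01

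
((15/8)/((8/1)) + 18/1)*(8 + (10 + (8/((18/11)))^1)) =40067/96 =417.36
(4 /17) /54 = 2 /459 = 0.00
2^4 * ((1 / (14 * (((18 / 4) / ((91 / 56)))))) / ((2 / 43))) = 559 / 63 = 8.87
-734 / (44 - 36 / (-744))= -45508 / 2731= -16.66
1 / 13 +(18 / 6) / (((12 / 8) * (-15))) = -11 / 195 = -0.06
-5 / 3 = -1.67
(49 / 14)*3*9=189 / 2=94.50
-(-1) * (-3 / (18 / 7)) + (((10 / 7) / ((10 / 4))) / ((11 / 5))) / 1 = -419 / 462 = -0.91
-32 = -32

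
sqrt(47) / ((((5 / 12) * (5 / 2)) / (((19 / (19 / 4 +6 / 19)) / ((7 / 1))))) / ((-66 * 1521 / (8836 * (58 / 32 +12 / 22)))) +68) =13915908864 * sqrt(47) / 940666800877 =0.10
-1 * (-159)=159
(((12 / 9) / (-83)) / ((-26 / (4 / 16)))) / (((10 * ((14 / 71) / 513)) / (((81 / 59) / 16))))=983421 / 285201280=0.00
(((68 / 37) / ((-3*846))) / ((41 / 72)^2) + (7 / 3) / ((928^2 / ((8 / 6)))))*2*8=-12628607779 / 354018357936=-0.04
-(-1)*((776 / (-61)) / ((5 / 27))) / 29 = -20952 / 8845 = -2.37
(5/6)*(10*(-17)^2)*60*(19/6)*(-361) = -495562750/3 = -165187583.33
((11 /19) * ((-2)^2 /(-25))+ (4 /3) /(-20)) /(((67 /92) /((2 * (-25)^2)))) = -1044200 /3819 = -273.42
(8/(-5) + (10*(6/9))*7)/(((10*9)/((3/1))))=338/225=1.50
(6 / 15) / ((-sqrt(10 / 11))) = -sqrt(110) / 25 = -0.42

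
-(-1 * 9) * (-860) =-7740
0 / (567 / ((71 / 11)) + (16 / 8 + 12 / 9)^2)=0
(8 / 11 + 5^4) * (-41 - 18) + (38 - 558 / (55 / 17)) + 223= -2025616 / 55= -36829.38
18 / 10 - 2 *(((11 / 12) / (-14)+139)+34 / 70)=-116357 / 420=-277.04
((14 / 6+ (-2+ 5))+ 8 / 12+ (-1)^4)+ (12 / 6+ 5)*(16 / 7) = 23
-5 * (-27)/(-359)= -135/359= -0.38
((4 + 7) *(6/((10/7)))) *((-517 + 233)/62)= -32802/155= -211.63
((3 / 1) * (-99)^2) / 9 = 3267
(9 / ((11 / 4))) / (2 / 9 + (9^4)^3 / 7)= 2268 / 27960524111773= 0.00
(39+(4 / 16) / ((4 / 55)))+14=903 / 16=56.44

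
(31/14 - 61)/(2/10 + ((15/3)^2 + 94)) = -0.49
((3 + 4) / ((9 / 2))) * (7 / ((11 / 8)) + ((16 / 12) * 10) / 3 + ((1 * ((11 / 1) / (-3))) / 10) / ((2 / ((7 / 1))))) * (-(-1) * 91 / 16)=10407943 / 142560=73.01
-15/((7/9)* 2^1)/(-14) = 0.69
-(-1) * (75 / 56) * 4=75 / 14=5.36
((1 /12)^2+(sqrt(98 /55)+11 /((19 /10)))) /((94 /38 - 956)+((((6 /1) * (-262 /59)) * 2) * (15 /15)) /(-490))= -229241845 /37706596848 - 384503 * sqrt(110) /2880365037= -0.01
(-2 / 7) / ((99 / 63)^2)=-14 / 121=-0.12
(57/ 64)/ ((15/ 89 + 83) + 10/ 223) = 377093/ 35232768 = 0.01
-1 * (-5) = 5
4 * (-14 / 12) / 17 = -14 / 51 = -0.27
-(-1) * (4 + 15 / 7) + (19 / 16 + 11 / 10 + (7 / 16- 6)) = 803 / 280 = 2.87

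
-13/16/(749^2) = -13/8976016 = -0.00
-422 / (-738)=211 / 369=0.57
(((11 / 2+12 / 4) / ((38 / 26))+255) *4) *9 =178398 / 19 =9389.37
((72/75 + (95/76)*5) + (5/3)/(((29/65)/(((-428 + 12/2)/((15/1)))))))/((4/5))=-2554819/20880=-122.36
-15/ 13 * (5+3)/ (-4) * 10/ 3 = 100/ 13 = 7.69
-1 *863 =-863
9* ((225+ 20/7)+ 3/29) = 416484/203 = 2051.65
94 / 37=2.54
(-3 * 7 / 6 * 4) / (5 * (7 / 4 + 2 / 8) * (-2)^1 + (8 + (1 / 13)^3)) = 30758 / 26363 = 1.17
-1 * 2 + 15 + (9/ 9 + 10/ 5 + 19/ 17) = 291/ 17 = 17.12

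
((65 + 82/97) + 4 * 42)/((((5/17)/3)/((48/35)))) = 55527984/16975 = 3271.16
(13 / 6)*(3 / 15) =13 / 30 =0.43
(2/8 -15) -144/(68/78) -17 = -13391/68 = -196.93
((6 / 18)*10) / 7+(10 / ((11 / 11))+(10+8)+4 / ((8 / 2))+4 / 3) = 647 / 21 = 30.81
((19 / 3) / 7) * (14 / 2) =6.33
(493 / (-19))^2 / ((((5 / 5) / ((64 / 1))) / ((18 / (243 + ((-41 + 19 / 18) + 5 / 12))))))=3811.83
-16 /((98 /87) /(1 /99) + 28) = -232 /2023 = -0.11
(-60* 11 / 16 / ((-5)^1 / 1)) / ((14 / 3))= 99 / 56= 1.77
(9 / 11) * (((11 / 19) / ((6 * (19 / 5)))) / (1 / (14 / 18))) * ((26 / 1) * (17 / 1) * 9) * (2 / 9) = 15470 / 1083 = 14.28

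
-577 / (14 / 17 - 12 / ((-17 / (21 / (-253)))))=-2481677 / 3290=-754.31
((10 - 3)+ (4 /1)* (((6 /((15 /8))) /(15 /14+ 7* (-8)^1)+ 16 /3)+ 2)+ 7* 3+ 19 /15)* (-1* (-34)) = 7630314 /3845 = 1984.48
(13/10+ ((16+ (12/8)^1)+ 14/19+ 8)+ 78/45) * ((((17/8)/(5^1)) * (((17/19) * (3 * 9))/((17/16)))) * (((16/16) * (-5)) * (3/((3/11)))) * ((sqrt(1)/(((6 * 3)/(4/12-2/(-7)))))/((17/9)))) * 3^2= -2549.15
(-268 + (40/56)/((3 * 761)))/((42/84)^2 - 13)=21.02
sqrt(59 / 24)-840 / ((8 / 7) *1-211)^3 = 288120 / 3170044709 + sqrt(354) / 12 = 1.57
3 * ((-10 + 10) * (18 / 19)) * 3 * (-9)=0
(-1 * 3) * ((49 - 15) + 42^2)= -5394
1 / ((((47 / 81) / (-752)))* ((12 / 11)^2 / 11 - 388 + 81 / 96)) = 55199232 / 16485151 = 3.35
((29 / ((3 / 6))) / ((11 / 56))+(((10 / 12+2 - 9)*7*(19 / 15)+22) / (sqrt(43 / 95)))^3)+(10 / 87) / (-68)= -114293.03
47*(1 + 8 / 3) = 172.33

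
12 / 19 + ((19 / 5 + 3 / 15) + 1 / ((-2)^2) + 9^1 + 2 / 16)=14.01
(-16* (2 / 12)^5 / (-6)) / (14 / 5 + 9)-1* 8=-1376347 / 172044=-8.00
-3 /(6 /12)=-6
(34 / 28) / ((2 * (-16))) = -17 / 448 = -0.04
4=4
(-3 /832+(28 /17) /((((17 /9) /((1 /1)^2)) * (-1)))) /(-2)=210531 /480896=0.44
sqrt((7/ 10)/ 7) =sqrt(10)/ 10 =0.32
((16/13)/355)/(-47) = -16/216905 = -0.00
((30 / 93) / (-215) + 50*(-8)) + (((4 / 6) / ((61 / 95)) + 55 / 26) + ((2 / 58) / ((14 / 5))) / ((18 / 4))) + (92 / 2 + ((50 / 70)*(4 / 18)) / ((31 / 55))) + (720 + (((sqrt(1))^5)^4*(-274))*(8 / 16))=897792946385 / 3862530126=232.44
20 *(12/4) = 60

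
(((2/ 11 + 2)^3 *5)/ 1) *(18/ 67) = 1244160/ 89177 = 13.95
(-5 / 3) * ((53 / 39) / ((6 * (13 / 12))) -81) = 204805 / 1521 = 134.65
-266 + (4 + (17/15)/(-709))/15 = -42391127/159525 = -265.73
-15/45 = -1/3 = -0.33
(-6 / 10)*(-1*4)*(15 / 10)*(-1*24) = -432 / 5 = -86.40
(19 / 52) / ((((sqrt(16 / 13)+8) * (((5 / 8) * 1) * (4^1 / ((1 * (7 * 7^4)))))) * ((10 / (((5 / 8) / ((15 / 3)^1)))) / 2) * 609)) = 45619 / 3549600-45619 * sqrt(13) / 92289600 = 0.01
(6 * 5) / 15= 2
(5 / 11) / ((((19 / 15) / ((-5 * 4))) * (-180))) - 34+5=-18158 / 627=-28.96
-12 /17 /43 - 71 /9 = -52009 /6579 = -7.91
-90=-90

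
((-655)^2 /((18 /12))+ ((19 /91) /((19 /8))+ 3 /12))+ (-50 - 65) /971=286016.89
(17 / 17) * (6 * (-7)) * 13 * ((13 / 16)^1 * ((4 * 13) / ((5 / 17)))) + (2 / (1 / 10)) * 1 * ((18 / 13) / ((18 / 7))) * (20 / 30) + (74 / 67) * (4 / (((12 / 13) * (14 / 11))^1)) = -4781386903 / 60970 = -78421.96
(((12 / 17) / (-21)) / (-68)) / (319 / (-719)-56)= -719 / 82099409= -0.00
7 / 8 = 0.88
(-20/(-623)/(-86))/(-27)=10/723303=0.00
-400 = -400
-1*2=-2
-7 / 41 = -0.17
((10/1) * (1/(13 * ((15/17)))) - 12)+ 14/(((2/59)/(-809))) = -13030997/39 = -334128.13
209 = 209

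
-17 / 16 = -1.06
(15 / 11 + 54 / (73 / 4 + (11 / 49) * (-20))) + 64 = 685189 / 9889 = 69.29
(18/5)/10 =9/25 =0.36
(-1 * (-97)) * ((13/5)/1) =1261/5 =252.20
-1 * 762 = -762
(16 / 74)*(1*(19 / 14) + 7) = 468 / 259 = 1.81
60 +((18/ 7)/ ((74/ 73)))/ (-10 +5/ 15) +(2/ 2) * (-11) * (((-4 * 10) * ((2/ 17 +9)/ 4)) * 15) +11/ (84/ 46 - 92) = 235283147203/ 15577814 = 15103.73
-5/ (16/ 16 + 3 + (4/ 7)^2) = -245/ 212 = -1.16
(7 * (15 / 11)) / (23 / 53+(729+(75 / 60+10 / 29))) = 129108 / 9887603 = 0.01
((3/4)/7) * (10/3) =0.36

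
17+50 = 67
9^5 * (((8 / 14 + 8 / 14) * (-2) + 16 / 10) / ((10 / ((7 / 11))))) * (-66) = 4251528 / 25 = 170061.12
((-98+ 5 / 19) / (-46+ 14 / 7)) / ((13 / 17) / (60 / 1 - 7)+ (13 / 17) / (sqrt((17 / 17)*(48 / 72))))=2.34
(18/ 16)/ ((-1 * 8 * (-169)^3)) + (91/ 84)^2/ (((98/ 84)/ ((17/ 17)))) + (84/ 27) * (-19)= -1130824811953/ 19461693888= -58.11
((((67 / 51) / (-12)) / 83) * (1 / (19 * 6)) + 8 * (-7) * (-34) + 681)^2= 224073151658628287929 / 33532716073536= 6682224.94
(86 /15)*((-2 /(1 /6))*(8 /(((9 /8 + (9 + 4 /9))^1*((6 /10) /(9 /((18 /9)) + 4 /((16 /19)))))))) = -610944 /761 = -802.82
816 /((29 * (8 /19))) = 1938 /29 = 66.83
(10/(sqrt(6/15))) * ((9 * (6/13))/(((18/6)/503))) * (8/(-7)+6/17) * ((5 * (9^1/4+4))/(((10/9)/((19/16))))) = -4547937375 * sqrt(10)/49504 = -290518.76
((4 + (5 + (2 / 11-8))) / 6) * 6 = 13 / 11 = 1.18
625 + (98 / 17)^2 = 190229 / 289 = 658.23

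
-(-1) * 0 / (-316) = 0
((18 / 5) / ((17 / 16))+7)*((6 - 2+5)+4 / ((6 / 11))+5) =221.62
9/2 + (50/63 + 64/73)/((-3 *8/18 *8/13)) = 60443/24528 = 2.46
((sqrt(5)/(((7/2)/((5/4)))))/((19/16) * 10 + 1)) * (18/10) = 36 * sqrt(5)/721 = 0.11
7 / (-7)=-1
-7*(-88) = 616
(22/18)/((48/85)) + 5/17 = 18055/7344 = 2.46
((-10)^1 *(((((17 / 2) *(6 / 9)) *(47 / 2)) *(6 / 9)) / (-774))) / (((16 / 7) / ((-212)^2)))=78553685 / 3483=22553.46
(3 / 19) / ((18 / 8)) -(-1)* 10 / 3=194 / 57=3.40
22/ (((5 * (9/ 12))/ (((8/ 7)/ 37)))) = 704/ 3885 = 0.18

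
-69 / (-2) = 69 / 2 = 34.50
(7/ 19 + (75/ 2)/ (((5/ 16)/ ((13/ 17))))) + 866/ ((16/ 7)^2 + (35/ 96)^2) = 11665455703/ 45967099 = 253.78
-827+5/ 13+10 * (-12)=-12306/ 13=-946.62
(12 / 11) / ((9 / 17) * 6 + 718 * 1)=51 / 33715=0.00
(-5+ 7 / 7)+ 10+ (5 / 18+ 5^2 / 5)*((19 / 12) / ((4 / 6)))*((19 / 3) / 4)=44663 / 1728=25.85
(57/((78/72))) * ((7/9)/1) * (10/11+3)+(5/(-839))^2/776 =12495847917271/78112705528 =159.97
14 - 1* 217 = -203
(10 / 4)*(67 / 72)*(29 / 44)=9715 / 6336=1.53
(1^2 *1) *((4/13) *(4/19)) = 16/247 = 0.06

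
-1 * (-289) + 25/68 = 19677/68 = 289.37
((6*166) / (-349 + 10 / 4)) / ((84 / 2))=-332 / 4851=-0.07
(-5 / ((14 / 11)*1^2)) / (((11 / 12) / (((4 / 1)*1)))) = -120 / 7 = -17.14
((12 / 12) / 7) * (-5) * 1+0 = -0.71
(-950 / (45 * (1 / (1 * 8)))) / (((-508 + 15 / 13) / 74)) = 1462240 / 59301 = 24.66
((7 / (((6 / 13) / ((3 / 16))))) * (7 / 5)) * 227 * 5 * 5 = 722995 / 32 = 22593.59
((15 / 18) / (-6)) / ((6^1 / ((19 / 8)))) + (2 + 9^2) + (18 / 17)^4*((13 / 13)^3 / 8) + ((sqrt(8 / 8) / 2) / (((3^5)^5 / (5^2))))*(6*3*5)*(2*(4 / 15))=125457880309928707475 / 1509683028251494464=83.10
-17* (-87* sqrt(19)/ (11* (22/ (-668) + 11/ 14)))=1728951* sqrt(19)/ 9680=778.55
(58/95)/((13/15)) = 174/247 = 0.70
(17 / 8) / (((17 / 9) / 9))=81 / 8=10.12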